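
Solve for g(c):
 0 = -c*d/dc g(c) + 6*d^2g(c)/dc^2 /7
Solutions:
 g(c) = C1 + C2*erfi(sqrt(21)*c/6)


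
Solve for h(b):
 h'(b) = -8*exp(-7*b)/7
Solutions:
 h(b) = C1 + 8*exp(-7*b)/49


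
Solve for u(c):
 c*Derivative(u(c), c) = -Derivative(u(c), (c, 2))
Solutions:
 u(c) = C1 + C2*erf(sqrt(2)*c/2)


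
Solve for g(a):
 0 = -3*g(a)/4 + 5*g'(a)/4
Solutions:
 g(a) = C1*exp(3*a/5)


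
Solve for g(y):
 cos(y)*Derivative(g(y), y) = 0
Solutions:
 g(y) = C1


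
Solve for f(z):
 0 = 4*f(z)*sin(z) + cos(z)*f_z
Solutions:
 f(z) = C1*cos(z)^4


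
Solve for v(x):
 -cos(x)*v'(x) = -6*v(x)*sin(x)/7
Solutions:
 v(x) = C1/cos(x)^(6/7)


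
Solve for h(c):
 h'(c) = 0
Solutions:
 h(c) = C1


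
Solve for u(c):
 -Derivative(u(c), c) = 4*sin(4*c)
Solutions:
 u(c) = C1 + cos(4*c)


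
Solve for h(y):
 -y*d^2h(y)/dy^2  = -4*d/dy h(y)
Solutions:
 h(y) = C1 + C2*y^5


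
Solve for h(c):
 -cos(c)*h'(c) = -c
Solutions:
 h(c) = C1 + Integral(c/cos(c), c)


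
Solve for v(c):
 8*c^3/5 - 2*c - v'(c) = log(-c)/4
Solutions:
 v(c) = C1 + 2*c^4/5 - c^2 - c*log(-c)/4 + c/4


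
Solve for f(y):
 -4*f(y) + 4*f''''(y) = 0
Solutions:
 f(y) = C1*exp(-y) + C2*exp(y) + C3*sin(y) + C4*cos(y)


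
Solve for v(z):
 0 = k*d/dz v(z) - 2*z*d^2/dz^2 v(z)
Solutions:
 v(z) = C1 + z^(re(k)/2 + 1)*(C2*sin(log(z)*Abs(im(k))/2) + C3*cos(log(z)*im(k)/2))


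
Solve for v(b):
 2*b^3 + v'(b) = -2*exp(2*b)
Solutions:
 v(b) = C1 - b^4/2 - exp(2*b)


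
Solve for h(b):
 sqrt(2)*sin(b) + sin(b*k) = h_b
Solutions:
 h(b) = C1 - sqrt(2)*cos(b) - cos(b*k)/k


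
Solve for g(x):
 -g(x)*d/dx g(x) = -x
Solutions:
 g(x) = -sqrt(C1 + x^2)
 g(x) = sqrt(C1 + x^2)


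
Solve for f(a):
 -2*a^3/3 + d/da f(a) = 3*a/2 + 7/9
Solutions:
 f(a) = C1 + a^4/6 + 3*a^2/4 + 7*a/9


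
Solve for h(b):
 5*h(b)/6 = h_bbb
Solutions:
 h(b) = C3*exp(5^(1/3)*6^(2/3)*b/6) + (C1*sin(2^(2/3)*3^(1/6)*5^(1/3)*b/4) + C2*cos(2^(2/3)*3^(1/6)*5^(1/3)*b/4))*exp(-5^(1/3)*6^(2/3)*b/12)


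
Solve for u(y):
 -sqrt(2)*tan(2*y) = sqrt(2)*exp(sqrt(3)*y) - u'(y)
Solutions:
 u(y) = C1 + sqrt(6)*exp(sqrt(3)*y)/3 - sqrt(2)*log(cos(2*y))/2


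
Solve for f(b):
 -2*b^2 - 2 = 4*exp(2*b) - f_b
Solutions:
 f(b) = C1 + 2*b^3/3 + 2*b + 2*exp(2*b)


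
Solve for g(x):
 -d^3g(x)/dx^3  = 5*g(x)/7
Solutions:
 g(x) = C3*exp(-5^(1/3)*7^(2/3)*x/7) + (C1*sin(sqrt(3)*5^(1/3)*7^(2/3)*x/14) + C2*cos(sqrt(3)*5^(1/3)*7^(2/3)*x/14))*exp(5^(1/3)*7^(2/3)*x/14)


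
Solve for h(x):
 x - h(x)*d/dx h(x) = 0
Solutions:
 h(x) = -sqrt(C1 + x^2)
 h(x) = sqrt(C1 + x^2)


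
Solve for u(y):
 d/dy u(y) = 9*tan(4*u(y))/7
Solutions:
 u(y) = -asin(C1*exp(36*y/7))/4 + pi/4
 u(y) = asin(C1*exp(36*y/7))/4


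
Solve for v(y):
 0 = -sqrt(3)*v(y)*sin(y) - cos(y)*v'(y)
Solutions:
 v(y) = C1*cos(y)^(sqrt(3))


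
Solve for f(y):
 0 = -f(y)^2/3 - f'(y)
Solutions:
 f(y) = 3/(C1 + y)


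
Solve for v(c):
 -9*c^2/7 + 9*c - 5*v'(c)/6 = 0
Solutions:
 v(c) = C1 - 18*c^3/35 + 27*c^2/5


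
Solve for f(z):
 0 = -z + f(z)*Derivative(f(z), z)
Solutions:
 f(z) = -sqrt(C1 + z^2)
 f(z) = sqrt(C1 + z^2)


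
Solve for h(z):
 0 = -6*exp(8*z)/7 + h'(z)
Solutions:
 h(z) = C1 + 3*exp(8*z)/28


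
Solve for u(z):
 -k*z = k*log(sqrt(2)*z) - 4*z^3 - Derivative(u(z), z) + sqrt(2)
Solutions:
 u(z) = C1 + k*z^2/2 + k*z*log(z) - k*z + k*z*log(2)/2 - z^4 + sqrt(2)*z


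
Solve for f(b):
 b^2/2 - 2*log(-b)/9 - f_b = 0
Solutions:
 f(b) = C1 + b^3/6 - 2*b*log(-b)/9 + 2*b/9


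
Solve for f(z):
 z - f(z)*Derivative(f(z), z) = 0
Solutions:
 f(z) = -sqrt(C1 + z^2)
 f(z) = sqrt(C1 + z^2)


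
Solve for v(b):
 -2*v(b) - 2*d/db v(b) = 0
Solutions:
 v(b) = C1*exp(-b)


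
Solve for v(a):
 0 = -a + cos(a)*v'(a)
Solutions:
 v(a) = C1 + Integral(a/cos(a), a)


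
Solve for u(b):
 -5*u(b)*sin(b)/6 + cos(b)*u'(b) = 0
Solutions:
 u(b) = C1/cos(b)^(5/6)


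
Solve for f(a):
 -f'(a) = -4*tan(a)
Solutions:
 f(a) = C1 - 4*log(cos(a))


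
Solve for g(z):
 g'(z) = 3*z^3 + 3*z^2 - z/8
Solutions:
 g(z) = C1 + 3*z^4/4 + z^3 - z^2/16


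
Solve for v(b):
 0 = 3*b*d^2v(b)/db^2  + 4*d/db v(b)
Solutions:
 v(b) = C1 + C2/b^(1/3)


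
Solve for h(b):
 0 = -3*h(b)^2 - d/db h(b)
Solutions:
 h(b) = 1/(C1 + 3*b)


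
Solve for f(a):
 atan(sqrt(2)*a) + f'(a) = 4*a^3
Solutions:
 f(a) = C1 + a^4 - a*atan(sqrt(2)*a) + sqrt(2)*log(2*a^2 + 1)/4


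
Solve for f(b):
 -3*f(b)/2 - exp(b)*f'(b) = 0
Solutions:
 f(b) = C1*exp(3*exp(-b)/2)


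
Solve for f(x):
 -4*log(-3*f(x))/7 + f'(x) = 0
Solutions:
 -7*Integral(1/(log(-_y) + log(3)), (_y, f(x)))/4 = C1 - x


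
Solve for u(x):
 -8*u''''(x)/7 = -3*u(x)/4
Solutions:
 u(x) = C1*exp(-2^(3/4)*21^(1/4)*x/4) + C2*exp(2^(3/4)*21^(1/4)*x/4) + C3*sin(2^(3/4)*21^(1/4)*x/4) + C4*cos(2^(3/4)*21^(1/4)*x/4)


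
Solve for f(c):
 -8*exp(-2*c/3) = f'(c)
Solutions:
 f(c) = C1 + 12*exp(-2*c/3)


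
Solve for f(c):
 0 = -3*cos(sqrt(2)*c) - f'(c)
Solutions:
 f(c) = C1 - 3*sqrt(2)*sin(sqrt(2)*c)/2


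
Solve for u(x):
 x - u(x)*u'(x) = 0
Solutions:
 u(x) = -sqrt(C1 + x^2)
 u(x) = sqrt(C1 + x^2)


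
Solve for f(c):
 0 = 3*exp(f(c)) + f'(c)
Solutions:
 f(c) = log(1/(C1 + 3*c))


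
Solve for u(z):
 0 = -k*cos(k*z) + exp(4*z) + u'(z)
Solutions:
 u(z) = C1 - exp(4*z)/4 + sin(k*z)


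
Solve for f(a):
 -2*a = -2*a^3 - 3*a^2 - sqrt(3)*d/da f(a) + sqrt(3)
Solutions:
 f(a) = C1 - sqrt(3)*a^4/6 - sqrt(3)*a^3/3 + sqrt(3)*a^2/3 + a


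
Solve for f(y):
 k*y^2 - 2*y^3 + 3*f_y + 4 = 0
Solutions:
 f(y) = C1 - k*y^3/9 + y^4/6 - 4*y/3


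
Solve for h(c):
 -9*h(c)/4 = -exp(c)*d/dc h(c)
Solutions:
 h(c) = C1*exp(-9*exp(-c)/4)


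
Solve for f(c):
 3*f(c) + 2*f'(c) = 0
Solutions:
 f(c) = C1*exp(-3*c/2)


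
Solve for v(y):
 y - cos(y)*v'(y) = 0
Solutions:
 v(y) = C1 + Integral(y/cos(y), y)


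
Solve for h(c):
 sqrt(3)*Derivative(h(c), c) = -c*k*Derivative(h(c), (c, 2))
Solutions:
 h(c) = C1 + c^(((re(k) - sqrt(3))*re(k) + im(k)^2)/(re(k)^2 + im(k)^2))*(C2*sin(sqrt(3)*log(c)*Abs(im(k))/(re(k)^2 + im(k)^2)) + C3*cos(sqrt(3)*log(c)*im(k)/(re(k)^2 + im(k)^2)))


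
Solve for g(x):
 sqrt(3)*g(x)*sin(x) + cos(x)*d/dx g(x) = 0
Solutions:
 g(x) = C1*cos(x)^(sqrt(3))


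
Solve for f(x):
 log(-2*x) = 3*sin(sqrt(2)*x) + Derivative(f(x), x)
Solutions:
 f(x) = C1 + x*log(-x) - x + x*log(2) + 3*sqrt(2)*cos(sqrt(2)*x)/2


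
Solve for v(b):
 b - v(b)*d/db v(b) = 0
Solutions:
 v(b) = -sqrt(C1 + b^2)
 v(b) = sqrt(C1 + b^2)


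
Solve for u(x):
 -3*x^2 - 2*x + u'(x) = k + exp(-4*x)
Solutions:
 u(x) = C1 + k*x + x^3 + x^2 - exp(-4*x)/4


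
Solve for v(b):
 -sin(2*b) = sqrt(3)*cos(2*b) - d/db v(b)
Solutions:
 v(b) = C1 - cos(2*b + pi/3)


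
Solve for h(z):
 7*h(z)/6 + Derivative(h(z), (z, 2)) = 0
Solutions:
 h(z) = C1*sin(sqrt(42)*z/6) + C2*cos(sqrt(42)*z/6)


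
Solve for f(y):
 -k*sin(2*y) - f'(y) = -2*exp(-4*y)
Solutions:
 f(y) = C1 + k*cos(2*y)/2 - exp(-4*y)/2


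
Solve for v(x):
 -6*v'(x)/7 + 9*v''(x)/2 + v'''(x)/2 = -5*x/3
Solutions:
 v(x) = C1 + C2*exp(x*(-63 + sqrt(4305))/14) + C3*exp(-x*(63 + sqrt(4305))/14) + 35*x^2/36 + 245*x/24


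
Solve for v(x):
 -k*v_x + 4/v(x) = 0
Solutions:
 v(x) = -sqrt(C1 + 8*x/k)
 v(x) = sqrt(C1 + 8*x/k)


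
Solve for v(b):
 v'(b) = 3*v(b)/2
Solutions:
 v(b) = C1*exp(3*b/2)


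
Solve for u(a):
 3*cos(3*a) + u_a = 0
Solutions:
 u(a) = C1 - sin(3*a)


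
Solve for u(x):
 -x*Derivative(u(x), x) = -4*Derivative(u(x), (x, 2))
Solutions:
 u(x) = C1 + C2*erfi(sqrt(2)*x/4)


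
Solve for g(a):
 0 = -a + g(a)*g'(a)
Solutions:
 g(a) = -sqrt(C1 + a^2)
 g(a) = sqrt(C1 + a^2)


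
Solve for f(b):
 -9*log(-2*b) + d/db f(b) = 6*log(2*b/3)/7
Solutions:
 f(b) = C1 + 69*b*log(b)/7 + b*(-69/7 - 6*log(3)/7 + 69*log(2)/7 + 9*I*pi)


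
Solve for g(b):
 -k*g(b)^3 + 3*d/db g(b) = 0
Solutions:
 g(b) = -sqrt(6)*sqrt(-1/(C1 + b*k))/2
 g(b) = sqrt(6)*sqrt(-1/(C1 + b*k))/2


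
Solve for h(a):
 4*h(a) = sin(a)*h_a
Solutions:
 h(a) = C1*(cos(a)^2 - 2*cos(a) + 1)/(cos(a)^2 + 2*cos(a) + 1)


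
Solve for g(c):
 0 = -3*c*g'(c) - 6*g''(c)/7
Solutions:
 g(c) = C1 + C2*erf(sqrt(7)*c/2)


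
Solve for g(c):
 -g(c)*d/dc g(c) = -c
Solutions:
 g(c) = -sqrt(C1 + c^2)
 g(c) = sqrt(C1 + c^2)


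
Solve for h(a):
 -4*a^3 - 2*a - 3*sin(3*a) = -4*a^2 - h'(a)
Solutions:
 h(a) = C1 + a^4 - 4*a^3/3 + a^2 - cos(3*a)


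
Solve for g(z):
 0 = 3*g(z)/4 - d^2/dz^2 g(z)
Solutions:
 g(z) = C1*exp(-sqrt(3)*z/2) + C2*exp(sqrt(3)*z/2)


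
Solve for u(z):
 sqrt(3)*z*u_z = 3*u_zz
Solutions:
 u(z) = C1 + C2*erfi(sqrt(2)*3^(3/4)*z/6)


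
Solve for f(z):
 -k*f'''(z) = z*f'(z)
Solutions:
 f(z) = C1 + Integral(C2*airyai(z*(-1/k)^(1/3)) + C3*airybi(z*(-1/k)^(1/3)), z)


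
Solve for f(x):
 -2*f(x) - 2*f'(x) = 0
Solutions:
 f(x) = C1*exp(-x)


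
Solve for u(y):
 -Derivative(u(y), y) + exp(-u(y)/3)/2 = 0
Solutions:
 u(y) = 3*log(C1 + y/6)


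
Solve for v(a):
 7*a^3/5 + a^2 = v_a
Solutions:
 v(a) = C1 + 7*a^4/20 + a^3/3


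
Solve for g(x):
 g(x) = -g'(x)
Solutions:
 g(x) = C1*exp(-x)


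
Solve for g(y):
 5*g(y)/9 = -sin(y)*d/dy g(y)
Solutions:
 g(y) = C1*(cos(y) + 1)^(5/18)/(cos(y) - 1)^(5/18)


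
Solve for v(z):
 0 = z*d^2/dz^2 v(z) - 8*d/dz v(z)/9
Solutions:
 v(z) = C1 + C2*z^(17/9)


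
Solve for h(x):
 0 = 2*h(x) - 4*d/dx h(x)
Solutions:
 h(x) = C1*exp(x/2)


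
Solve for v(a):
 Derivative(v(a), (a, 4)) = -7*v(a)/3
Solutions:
 v(a) = (C1*sin(sqrt(2)*3^(3/4)*7^(1/4)*a/6) + C2*cos(sqrt(2)*3^(3/4)*7^(1/4)*a/6))*exp(-sqrt(2)*3^(3/4)*7^(1/4)*a/6) + (C3*sin(sqrt(2)*3^(3/4)*7^(1/4)*a/6) + C4*cos(sqrt(2)*3^(3/4)*7^(1/4)*a/6))*exp(sqrt(2)*3^(3/4)*7^(1/4)*a/6)


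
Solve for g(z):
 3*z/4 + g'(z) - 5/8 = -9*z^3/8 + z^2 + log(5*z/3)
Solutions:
 g(z) = C1 - 9*z^4/32 + z^3/3 - 3*z^2/8 + z*log(z) - 3*z/8 + z*log(5/3)


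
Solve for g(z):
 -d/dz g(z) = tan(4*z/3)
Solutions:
 g(z) = C1 + 3*log(cos(4*z/3))/4


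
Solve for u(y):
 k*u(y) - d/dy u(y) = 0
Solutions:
 u(y) = C1*exp(k*y)


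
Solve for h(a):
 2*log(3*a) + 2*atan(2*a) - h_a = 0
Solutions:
 h(a) = C1 + 2*a*log(a) + 2*a*atan(2*a) - 2*a + 2*a*log(3) - log(4*a^2 + 1)/2


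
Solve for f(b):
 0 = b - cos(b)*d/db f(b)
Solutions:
 f(b) = C1 + Integral(b/cos(b), b)


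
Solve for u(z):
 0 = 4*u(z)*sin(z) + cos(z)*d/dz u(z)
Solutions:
 u(z) = C1*cos(z)^4


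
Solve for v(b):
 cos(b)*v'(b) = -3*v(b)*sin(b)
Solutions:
 v(b) = C1*cos(b)^3


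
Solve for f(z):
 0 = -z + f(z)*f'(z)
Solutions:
 f(z) = -sqrt(C1 + z^2)
 f(z) = sqrt(C1 + z^2)


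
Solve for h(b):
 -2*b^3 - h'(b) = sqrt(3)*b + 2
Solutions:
 h(b) = C1 - b^4/2 - sqrt(3)*b^2/2 - 2*b


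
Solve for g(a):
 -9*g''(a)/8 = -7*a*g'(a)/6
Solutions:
 g(a) = C1 + C2*erfi(sqrt(42)*a/9)


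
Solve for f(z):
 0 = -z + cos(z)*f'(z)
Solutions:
 f(z) = C1 + Integral(z/cos(z), z)


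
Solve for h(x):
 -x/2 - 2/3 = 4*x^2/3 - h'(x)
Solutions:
 h(x) = C1 + 4*x^3/9 + x^2/4 + 2*x/3


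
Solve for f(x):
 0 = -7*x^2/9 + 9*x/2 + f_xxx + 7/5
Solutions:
 f(x) = C1 + C2*x + C3*x^2 + 7*x^5/540 - 3*x^4/16 - 7*x^3/30


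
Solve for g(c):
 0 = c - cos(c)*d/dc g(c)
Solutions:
 g(c) = C1 + Integral(c/cos(c), c)


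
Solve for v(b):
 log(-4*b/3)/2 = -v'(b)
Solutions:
 v(b) = C1 - b*log(-b)/2 + b*(-log(2) + 1/2 + log(3)/2)


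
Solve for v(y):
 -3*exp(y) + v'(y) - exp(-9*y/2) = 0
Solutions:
 v(y) = C1 + 3*exp(y) - 2*exp(-9*y/2)/9


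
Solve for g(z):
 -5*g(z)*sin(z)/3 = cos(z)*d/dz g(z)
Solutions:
 g(z) = C1*cos(z)^(5/3)


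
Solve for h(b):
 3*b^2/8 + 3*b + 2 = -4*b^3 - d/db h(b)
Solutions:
 h(b) = C1 - b^4 - b^3/8 - 3*b^2/2 - 2*b


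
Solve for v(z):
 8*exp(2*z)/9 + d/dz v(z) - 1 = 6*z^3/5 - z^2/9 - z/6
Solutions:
 v(z) = C1 + 3*z^4/10 - z^3/27 - z^2/12 + z - 4*exp(2*z)/9


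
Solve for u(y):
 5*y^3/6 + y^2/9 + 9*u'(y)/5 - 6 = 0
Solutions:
 u(y) = C1 - 25*y^4/216 - 5*y^3/243 + 10*y/3


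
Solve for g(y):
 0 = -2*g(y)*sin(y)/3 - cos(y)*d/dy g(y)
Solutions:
 g(y) = C1*cos(y)^(2/3)


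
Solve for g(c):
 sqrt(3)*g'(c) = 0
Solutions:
 g(c) = C1


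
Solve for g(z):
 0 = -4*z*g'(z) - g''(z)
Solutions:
 g(z) = C1 + C2*erf(sqrt(2)*z)


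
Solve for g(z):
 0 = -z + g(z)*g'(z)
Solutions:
 g(z) = -sqrt(C1 + z^2)
 g(z) = sqrt(C1 + z^2)


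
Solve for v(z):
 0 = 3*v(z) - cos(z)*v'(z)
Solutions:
 v(z) = C1*(sin(z) + 1)^(3/2)/(sin(z) - 1)^(3/2)


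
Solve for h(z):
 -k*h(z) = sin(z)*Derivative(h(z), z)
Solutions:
 h(z) = C1*exp(k*(-log(cos(z) - 1) + log(cos(z) + 1))/2)


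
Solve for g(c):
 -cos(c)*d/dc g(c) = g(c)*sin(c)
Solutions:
 g(c) = C1*cos(c)


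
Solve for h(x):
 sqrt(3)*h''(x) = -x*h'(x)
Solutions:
 h(x) = C1 + C2*erf(sqrt(2)*3^(3/4)*x/6)


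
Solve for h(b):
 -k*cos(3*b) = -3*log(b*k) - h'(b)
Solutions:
 h(b) = C1 - 3*b*log(b*k) + 3*b + k*sin(3*b)/3


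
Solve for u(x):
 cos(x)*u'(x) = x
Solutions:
 u(x) = C1 + Integral(x/cos(x), x)


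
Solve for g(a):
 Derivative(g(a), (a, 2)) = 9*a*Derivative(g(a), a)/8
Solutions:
 g(a) = C1 + C2*erfi(3*a/4)


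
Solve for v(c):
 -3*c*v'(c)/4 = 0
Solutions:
 v(c) = C1


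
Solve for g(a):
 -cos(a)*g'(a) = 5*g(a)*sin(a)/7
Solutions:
 g(a) = C1*cos(a)^(5/7)


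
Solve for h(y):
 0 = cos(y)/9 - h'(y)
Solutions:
 h(y) = C1 + sin(y)/9


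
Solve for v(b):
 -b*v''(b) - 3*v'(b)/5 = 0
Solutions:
 v(b) = C1 + C2*b^(2/5)


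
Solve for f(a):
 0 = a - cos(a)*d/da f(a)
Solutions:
 f(a) = C1 + Integral(a/cos(a), a)


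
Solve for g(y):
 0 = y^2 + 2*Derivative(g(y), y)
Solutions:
 g(y) = C1 - y^3/6


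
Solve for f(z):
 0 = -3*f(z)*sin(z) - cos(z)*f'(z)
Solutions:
 f(z) = C1*cos(z)^3


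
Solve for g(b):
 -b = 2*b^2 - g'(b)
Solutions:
 g(b) = C1 + 2*b^3/3 + b^2/2


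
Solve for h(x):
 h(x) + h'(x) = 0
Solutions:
 h(x) = C1*exp(-x)


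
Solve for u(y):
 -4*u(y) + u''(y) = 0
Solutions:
 u(y) = C1*exp(-2*y) + C2*exp(2*y)


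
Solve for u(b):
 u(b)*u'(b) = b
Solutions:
 u(b) = -sqrt(C1 + b^2)
 u(b) = sqrt(C1 + b^2)


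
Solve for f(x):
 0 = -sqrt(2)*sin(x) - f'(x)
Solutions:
 f(x) = C1 + sqrt(2)*cos(x)


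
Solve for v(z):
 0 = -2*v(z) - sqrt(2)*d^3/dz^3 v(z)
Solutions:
 v(z) = C3*exp(-2^(1/6)*z) + (C1*sin(2^(1/6)*sqrt(3)*z/2) + C2*cos(2^(1/6)*sqrt(3)*z/2))*exp(2^(1/6)*z/2)


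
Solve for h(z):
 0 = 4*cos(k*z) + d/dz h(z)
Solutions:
 h(z) = C1 - 4*sin(k*z)/k


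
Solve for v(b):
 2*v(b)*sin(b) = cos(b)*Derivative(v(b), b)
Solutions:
 v(b) = C1/cos(b)^2


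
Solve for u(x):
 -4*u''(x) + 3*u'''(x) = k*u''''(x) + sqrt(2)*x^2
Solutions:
 u(x) = C1 + C2*x + C3*exp(x*(3 - sqrt(9 - 16*k))/(2*k)) + C4*exp(x*(sqrt(9 - 16*k) + 3)/(2*k)) - sqrt(2)*x^4/48 - sqrt(2)*x^3/16 + sqrt(2)*x^2*(4*k - 9)/64


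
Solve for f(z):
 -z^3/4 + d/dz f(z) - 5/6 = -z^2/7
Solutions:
 f(z) = C1 + z^4/16 - z^3/21 + 5*z/6


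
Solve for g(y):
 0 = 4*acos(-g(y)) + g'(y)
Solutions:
 Integral(1/acos(-_y), (_y, g(y))) = C1 - 4*y


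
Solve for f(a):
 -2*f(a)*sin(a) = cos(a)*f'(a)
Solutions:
 f(a) = C1*cos(a)^2


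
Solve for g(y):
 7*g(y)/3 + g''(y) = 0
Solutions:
 g(y) = C1*sin(sqrt(21)*y/3) + C2*cos(sqrt(21)*y/3)


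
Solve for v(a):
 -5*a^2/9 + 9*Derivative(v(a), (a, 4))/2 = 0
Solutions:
 v(a) = C1 + C2*a + C3*a^2 + C4*a^3 + a^6/2916


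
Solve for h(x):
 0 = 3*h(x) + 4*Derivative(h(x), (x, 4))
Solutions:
 h(x) = (C1*sin(3^(1/4)*x/2) + C2*cos(3^(1/4)*x/2))*exp(-3^(1/4)*x/2) + (C3*sin(3^(1/4)*x/2) + C4*cos(3^(1/4)*x/2))*exp(3^(1/4)*x/2)


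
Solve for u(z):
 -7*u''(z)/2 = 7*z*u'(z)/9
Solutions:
 u(z) = C1 + C2*erf(z/3)


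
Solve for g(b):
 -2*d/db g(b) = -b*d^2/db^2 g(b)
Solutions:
 g(b) = C1 + C2*b^3


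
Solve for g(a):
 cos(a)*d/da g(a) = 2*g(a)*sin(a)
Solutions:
 g(a) = C1/cos(a)^2


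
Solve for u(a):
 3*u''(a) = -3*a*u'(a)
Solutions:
 u(a) = C1 + C2*erf(sqrt(2)*a/2)


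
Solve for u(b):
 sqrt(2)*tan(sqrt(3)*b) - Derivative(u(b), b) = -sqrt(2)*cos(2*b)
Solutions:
 u(b) = C1 - sqrt(6)*log(cos(sqrt(3)*b))/3 + sqrt(2)*sin(2*b)/2


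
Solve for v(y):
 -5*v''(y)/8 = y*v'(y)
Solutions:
 v(y) = C1 + C2*erf(2*sqrt(5)*y/5)


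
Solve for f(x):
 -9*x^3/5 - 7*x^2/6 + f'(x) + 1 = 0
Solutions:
 f(x) = C1 + 9*x^4/20 + 7*x^3/18 - x


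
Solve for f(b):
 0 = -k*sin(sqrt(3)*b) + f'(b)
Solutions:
 f(b) = C1 - sqrt(3)*k*cos(sqrt(3)*b)/3


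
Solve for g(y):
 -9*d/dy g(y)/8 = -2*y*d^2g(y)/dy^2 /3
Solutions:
 g(y) = C1 + C2*y^(43/16)


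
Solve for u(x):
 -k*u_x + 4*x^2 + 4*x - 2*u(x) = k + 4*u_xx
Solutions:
 u(x) = C1*exp(x*(-k + sqrt(k^2 - 32))/8) + C2*exp(-x*(k + sqrt(k^2 - 32))/8) + k^2 - 2*k*x - 3*k/2 + 2*x^2 + 2*x - 8


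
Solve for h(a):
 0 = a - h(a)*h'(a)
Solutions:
 h(a) = -sqrt(C1 + a^2)
 h(a) = sqrt(C1 + a^2)


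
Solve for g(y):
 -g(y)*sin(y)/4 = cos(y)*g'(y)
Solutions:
 g(y) = C1*cos(y)^(1/4)


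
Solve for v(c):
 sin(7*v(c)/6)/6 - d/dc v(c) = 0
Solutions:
 -c/6 + 3*log(cos(7*v(c)/6) - 1)/7 - 3*log(cos(7*v(c)/6) + 1)/7 = C1


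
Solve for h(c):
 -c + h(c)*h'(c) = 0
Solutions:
 h(c) = -sqrt(C1 + c^2)
 h(c) = sqrt(C1 + c^2)


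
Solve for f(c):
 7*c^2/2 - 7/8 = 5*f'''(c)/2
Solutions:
 f(c) = C1 + C2*c + C3*c^2 + 7*c^5/300 - 7*c^3/120


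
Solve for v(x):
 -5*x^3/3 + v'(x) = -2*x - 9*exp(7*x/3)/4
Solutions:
 v(x) = C1 + 5*x^4/12 - x^2 - 27*exp(7*x/3)/28


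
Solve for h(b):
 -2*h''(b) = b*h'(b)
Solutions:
 h(b) = C1 + C2*erf(b/2)


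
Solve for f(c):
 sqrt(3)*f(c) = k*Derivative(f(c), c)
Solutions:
 f(c) = C1*exp(sqrt(3)*c/k)


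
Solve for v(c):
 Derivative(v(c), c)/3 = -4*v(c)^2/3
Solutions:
 v(c) = 1/(C1 + 4*c)


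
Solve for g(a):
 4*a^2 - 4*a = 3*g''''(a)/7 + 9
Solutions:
 g(a) = C1 + C2*a + C3*a^2 + C4*a^3 + 7*a^6/270 - 7*a^5/90 - 7*a^4/8


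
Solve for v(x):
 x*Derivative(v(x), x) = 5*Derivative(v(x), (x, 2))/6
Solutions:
 v(x) = C1 + C2*erfi(sqrt(15)*x/5)


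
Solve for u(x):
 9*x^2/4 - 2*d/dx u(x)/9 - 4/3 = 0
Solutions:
 u(x) = C1 + 27*x^3/8 - 6*x


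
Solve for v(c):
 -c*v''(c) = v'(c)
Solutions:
 v(c) = C1 + C2*log(c)


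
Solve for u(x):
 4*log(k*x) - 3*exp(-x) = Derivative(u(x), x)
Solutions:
 u(x) = C1 + 4*x*log(k*x) - 4*x + 3*exp(-x)


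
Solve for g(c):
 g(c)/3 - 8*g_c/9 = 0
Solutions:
 g(c) = C1*exp(3*c/8)


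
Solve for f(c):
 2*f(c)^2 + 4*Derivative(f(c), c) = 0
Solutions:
 f(c) = 2/(C1 + c)


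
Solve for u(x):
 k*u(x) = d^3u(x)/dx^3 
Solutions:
 u(x) = C1*exp(k^(1/3)*x) + C2*exp(k^(1/3)*x*(-1 + sqrt(3)*I)/2) + C3*exp(-k^(1/3)*x*(1 + sqrt(3)*I)/2)


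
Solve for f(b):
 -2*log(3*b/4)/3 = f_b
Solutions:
 f(b) = C1 - 2*b*log(b)/3 - 2*b*log(3)/3 + 2*b/3 + 4*b*log(2)/3


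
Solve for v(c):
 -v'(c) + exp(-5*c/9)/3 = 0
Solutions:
 v(c) = C1 - 3*exp(-5*c/9)/5


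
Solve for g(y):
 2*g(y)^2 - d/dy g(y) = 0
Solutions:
 g(y) = -1/(C1 + 2*y)


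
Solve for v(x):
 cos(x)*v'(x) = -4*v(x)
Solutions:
 v(x) = C1*(sin(x)^2 - 2*sin(x) + 1)/(sin(x)^2 + 2*sin(x) + 1)


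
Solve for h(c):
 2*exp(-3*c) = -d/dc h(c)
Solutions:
 h(c) = C1 + 2*exp(-3*c)/3


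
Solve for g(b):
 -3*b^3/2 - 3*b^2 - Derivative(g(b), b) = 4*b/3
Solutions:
 g(b) = C1 - 3*b^4/8 - b^3 - 2*b^2/3


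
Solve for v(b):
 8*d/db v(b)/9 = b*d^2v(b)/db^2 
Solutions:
 v(b) = C1 + C2*b^(17/9)


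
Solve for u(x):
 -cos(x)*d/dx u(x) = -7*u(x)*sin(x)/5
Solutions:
 u(x) = C1/cos(x)^(7/5)


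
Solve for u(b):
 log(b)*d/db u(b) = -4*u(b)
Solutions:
 u(b) = C1*exp(-4*li(b))


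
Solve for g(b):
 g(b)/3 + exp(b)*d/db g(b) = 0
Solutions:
 g(b) = C1*exp(exp(-b)/3)


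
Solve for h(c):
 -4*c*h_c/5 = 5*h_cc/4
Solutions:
 h(c) = C1 + C2*erf(2*sqrt(2)*c/5)


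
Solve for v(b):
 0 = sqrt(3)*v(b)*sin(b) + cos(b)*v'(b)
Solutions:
 v(b) = C1*cos(b)^(sqrt(3))


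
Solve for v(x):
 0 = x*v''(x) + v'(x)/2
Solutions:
 v(x) = C1 + C2*sqrt(x)


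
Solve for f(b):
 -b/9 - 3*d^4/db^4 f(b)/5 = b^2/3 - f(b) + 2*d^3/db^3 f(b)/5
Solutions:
 f(b) = C1*exp(b*(-10 - 10^(1/3) + 2*10^(2/3))/18)*sin(10^(1/3)*sqrt(3)*b*(1 + 2*10^(1/3))/18) + C2*exp(b*(-10 - 10^(1/3) + 2*10^(2/3))/18)*cos(10^(1/3)*sqrt(3)*b*(1 + 2*10^(1/3))/18) + C3*exp(b) + C4*exp(b*(-2*10^(2/3) - 5 + 10^(1/3))/9) + b^2/3 + b/9


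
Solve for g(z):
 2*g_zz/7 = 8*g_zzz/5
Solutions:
 g(z) = C1 + C2*z + C3*exp(5*z/28)


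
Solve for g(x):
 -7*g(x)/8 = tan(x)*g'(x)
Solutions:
 g(x) = C1/sin(x)^(7/8)


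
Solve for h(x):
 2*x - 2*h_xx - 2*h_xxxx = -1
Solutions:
 h(x) = C1 + C2*x + C3*sin(x) + C4*cos(x) + x^3/6 + x^2/4


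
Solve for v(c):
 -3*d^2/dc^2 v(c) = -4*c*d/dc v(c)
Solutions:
 v(c) = C1 + C2*erfi(sqrt(6)*c/3)


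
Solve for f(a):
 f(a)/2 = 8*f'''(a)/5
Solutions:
 f(a) = C3*exp(2^(2/3)*5^(1/3)*a/4) + (C1*sin(2^(2/3)*sqrt(3)*5^(1/3)*a/8) + C2*cos(2^(2/3)*sqrt(3)*5^(1/3)*a/8))*exp(-2^(2/3)*5^(1/3)*a/8)


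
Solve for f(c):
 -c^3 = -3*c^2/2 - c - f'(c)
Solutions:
 f(c) = C1 + c^4/4 - c^3/2 - c^2/2


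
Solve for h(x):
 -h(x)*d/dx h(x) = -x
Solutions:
 h(x) = -sqrt(C1 + x^2)
 h(x) = sqrt(C1 + x^2)


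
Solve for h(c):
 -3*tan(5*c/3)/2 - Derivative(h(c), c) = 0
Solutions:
 h(c) = C1 + 9*log(cos(5*c/3))/10


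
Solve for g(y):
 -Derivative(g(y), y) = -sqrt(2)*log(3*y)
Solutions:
 g(y) = C1 + sqrt(2)*y*log(y) - sqrt(2)*y + sqrt(2)*y*log(3)


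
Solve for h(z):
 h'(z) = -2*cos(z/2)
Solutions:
 h(z) = C1 - 4*sin(z/2)


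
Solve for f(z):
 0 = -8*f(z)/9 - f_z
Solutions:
 f(z) = C1*exp(-8*z/9)


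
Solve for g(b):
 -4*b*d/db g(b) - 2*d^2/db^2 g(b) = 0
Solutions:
 g(b) = C1 + C2*erf(b)


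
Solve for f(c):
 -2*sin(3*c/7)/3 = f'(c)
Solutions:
 f(c) = C1 + 14*cos(3*c/7)/9


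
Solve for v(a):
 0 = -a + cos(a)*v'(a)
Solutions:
 v(a) = C1 + Integral(a/cos(a), a)


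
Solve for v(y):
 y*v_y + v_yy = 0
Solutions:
 v(y) = C1 + C2*erf(sqrt(2)*y/2)


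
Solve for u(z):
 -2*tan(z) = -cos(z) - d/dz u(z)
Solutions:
 u(z) = C1 - 2*log(cos(z)) - sin(z)


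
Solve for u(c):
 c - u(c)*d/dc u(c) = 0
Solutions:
 u(c) = -sqrt(C1 + c^2)
 u(c) = sqrt(C1 + c^2)


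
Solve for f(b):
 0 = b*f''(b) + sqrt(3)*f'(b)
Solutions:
 f(b) = C1 + C2*b^(1 - sqrt(3))


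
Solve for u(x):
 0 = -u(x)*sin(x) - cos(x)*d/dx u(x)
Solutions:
 u(x) = C1*cos(x)


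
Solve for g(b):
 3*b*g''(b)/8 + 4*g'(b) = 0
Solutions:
 g(b) = C1 + C2/b^(29/3)


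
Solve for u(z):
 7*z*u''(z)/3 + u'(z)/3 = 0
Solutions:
 u(z) = C1 + C2*z^(6/7)


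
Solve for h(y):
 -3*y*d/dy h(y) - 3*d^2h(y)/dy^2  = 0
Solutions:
 h(y) = C1 + C2*erf(sqrt(2)*y/2)


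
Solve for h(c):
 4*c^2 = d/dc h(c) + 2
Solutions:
 h(c) = C1 + 4*c^3/3 - 2*c


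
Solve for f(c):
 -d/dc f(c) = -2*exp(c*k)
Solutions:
 f(c) = C1 + 2*exp(c*k)/k


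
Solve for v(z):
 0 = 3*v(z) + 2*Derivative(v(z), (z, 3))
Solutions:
 v(z) = C3*exp(-2^(2/3)*3^(1/3)*z/2) + (C1*sin(2^(2/3)*3^(5/6)*z/4) + C2*cos(2^(2/3)*3^(5/6)*z/4))*exp(2^(2/3)*3^(1/3)*z/4)


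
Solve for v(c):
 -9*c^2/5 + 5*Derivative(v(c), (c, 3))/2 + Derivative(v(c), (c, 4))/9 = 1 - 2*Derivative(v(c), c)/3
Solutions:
 v(c) = C1 + C2*exp(c*(-30 + 75*3^(2/3)/(4*sqrt(1129) + 1133)^(1/3) + 3^(1/3)*(4*sqrt(1129) + 1133)^(1/3))/4)*sin(3^(1/6)*c*(-3^(2/3)*(4*sqrt(1129) + 1133)^(1/3) + 225/(4*sqrt(1129) + 1133)^(1/3))/4) + C3*exp(c*(-30 + 75*3^(2/3)/(4*sqrt(1129) + 1133)^(1/3) + 3^(1/3)*(4*sqrt(1129) + 1133)^(1/3))/4)*cos(3^(1/6)*c*(-3^(2/3)*(4*sqrt(1129) + 1133)^(1/3) + 225/(4*sqrt(1129) + 1133)^(1/3))/4) + C4*exp(-c*(75*3^(2/3)/(4*sqrt(1129) + 1133)^(1/3) + 15 + 3^(1/3)*(4*sqrt(1129) + 1133)^(1/3))/2) + 9*c^3/10 - 75*c/4


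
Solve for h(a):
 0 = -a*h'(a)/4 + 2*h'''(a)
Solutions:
 h(a) = C1 + Integral(C2*airyai(a/2) + C3*airybi(a/2), a)


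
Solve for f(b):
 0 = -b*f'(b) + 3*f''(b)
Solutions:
 f(b) = C1 + C2*erfi(sqrt(6)*b/6)


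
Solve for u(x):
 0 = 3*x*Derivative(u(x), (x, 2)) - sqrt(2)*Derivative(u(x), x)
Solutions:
 u(x) = C1 + C2*x^(sqrt(2)/3 + 1)


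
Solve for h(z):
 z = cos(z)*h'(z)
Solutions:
 h(z) = C1 + Integral(z/cos(z), z)


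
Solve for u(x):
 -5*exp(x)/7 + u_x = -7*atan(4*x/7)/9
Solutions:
 u(x) = C1 - 7*x*atan(4*x/7)/9 + 5*exp(x)/7 + 49*log(16*x^2 + 49)/72


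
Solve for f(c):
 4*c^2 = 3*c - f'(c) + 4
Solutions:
 f(c) = C1 - 4*c^3/3 + 3*c^2/2 + 4*c


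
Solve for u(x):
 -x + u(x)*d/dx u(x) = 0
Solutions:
 u(x) = -sqrt(C1 + x^2)
 u(x) = sqrt(C1 + x^2)


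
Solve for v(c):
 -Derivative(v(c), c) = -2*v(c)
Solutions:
 v(c) = C1*exp(2*c)


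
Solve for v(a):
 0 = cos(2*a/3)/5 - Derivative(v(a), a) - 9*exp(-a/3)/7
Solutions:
 v(a) = C1 + 3*sin(2*a/3)/10 + 27*exp(-a/3)/7


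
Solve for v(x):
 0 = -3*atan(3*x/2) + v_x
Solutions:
 v(x) = C1 + 3*x*atan(3*x/2) - log(9*x^2 + 4)


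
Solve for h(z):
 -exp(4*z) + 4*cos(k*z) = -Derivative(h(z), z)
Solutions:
 h(z) = C1 + exp(4*z)/4 - 4*sin(k*z)/k


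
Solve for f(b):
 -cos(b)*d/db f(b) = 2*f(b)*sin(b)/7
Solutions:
 f(b) = C1*cos(b)^(2/7)


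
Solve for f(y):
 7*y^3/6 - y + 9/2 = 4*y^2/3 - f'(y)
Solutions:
 f(y) = C1 - 7*y^4/24 + 4*y^3/9 + y^2/2 - 9*y/2


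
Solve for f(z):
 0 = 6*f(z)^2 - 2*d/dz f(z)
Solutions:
 f(z) = -1/(C1 + 3*z)


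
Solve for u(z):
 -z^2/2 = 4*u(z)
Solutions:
 u(z) = -z^2/8


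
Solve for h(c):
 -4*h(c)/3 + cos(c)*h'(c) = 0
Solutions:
 h(c) = C1*(sin(c) + 1)^(2/3)/(sin(c) - 1)^(2/3)


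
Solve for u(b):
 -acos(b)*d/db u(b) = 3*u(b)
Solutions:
 u(b) = C1*exp(-3*Integral(1/acos(b), b))


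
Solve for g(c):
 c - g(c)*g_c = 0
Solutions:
 g(c) = -sqrt(C1 + c^2)
 g(c) = sqrt(C1 + c^2)


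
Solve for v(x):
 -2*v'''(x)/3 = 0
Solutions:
 v(x) = C1 + C2*x + C3*x^2


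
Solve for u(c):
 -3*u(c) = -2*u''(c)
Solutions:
 u(c) = C1*exp(-sqrt(6)*c/2) + C2*exp(sqrt(6)*c/2)


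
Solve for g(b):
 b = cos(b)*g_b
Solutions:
 g(b) = C1 + Integral(b/cos(b), b)


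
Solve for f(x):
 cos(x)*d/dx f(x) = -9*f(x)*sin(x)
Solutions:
 f(x) = C1*cos(x)^9


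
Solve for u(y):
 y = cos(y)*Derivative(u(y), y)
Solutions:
 u(y) = C1 + Integral(y/cos(y), y)


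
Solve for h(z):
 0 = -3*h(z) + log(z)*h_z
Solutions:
 h(z) = C1*exp(3*li(z))


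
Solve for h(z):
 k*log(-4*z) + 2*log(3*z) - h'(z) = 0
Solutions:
 h(z) = C1 + z*(k + 2)*log(z) + z*(-k + 2*k*log(2) + I*pi*k - 2 + 2*log(3))


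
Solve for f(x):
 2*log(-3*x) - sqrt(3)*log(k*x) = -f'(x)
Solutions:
 f(x) = C1 + x*(sqrt(3)*log(-k) - 2*log(3) - sqrt(3) + 2) - x*(2 - sqrt(3))*log(-x)


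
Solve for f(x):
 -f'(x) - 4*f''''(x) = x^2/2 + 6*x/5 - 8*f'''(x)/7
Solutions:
 f(x) = C1 + C2*exp(x*(16/(21*sqrt(191793) + 9197)^(1/3) + 8 + (21*sqrt(191793) + 9197)^(1/3))/84)*sin(sqrt(3)*x*(-(21*sqrt(191793) + 9197)^(1/3) + 16/(21*sqrt(191793) + 9197)^(1/3))/84) + C3*exp(x*(16/(21*sqrt(191793) + 9197)^(1/3) + 8 + (21*sqrt(191793) + 9197)^(1/3))/84)*cos(sqrt(3)*x*(-(21*sqrt(191793) + 9197)^(1/3) + 16/(21*sqrt(191793) + 9197)^(1/3))/84) + C4*exp(x*(-(21*sqrt(191793) + 9197)^(1/3) - 16/(21*sqrt(191793) + 9197)^(1/3) + 4)/42) - x^3/6 - 3*x^2/5 - 8*x/7


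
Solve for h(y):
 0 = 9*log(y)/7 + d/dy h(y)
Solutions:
 h(y) = C1 - 9*y*log(y)/7 + 9*y/7


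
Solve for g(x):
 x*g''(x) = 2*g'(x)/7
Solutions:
 g(x) = C1 + C2*x^(9/7)


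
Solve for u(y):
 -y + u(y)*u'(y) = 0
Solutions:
 u(y) = -sqrt(C1 + y^2)
 u(y) = sqrt(C1 + y^2)


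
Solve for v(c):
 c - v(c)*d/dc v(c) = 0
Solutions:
 v(c) = -sqrt(C1 + c^2)
 v(c) = sqrt(C1 + c^2)


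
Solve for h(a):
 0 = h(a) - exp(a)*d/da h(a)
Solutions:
 h(a) = C1*exp(-exp(-a))


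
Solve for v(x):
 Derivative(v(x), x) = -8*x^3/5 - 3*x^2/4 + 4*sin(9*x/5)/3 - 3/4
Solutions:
 v(x) = C1 - 2*x^4/5 - x^3/4 - 3*x/4 - 20*cos(9*x/5)/27


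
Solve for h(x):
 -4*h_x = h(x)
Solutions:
 h(x) = C1*exp(-x/4)


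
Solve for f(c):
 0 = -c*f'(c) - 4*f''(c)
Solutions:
 f(c) = C1 + C2*erf(sqrt(2)*c/4)


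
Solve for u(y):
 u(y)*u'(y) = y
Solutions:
 u(y) = -sqrt(C1 + y^2)
 u(y) = sqrt(C1 + y^2)


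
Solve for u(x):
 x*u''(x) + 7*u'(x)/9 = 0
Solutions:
 u(x) = C1 + C2*x^(2/9)


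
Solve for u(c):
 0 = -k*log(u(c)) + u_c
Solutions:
 li(u(c)) = C1 + c*k


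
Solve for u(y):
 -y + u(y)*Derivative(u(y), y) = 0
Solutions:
 u(y) = -sqrt(C1 + y^2)
 u(y) = sqrt(C1 + y^2)


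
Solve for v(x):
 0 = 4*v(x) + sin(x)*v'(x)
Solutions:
 v(x) = C1*(cos(x)^2 + 2*cos(x) + 1)/(cos(x)^2 - 2*cos(x) + 1)


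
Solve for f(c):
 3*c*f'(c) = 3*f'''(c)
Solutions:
 f(c) = C1 + Integral(C2*airyai(c) + C3*airybi(c), c)


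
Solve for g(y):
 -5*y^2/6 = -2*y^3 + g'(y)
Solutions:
 g(y) = C1 + y^4/2 - 5*y^3/18


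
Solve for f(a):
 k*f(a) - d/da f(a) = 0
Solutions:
 f(a) = C1*exp(a*k)


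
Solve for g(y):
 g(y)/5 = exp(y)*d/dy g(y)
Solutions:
 g(y) = C1*exp(-exp(-y)/5)


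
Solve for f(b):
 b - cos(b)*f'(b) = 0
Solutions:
 f(b) = C1 + Integral(b/cos(b), b)


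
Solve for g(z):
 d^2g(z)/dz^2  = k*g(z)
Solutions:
 g(z) = C1*exp(-sqrt(k)*z) + C2*exp(sqrt(k)*z)


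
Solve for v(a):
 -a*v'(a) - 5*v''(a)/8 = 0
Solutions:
 v(a) = C1 + C2*erf(2*sqrt(5)*a/5)


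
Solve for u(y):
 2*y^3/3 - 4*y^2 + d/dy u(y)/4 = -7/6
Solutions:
 u(y) = C1 - 2*y^4/3 + 16*y^3/3 - 14*y/3


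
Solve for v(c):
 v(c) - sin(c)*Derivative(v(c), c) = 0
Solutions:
 v(c) = C1*sqrt(cos(c) - 1)/sqrt(cos(c) + 1)


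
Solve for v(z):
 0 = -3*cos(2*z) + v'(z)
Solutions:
 v(z) = C1 + 3*sin(2*z)/2


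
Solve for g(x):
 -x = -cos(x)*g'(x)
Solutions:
 g(x) = C1 + Integral(x/cos(x), x)


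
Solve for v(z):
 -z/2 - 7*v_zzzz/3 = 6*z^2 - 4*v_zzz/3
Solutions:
 v(z) = C1 + C2*z + C3*z^2 + C4*exp(4*z/7) + 3*z^5/40 + 43*z^4/64 + 301*z^3/64


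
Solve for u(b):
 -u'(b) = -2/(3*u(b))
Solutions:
 u(b) = -sqrt(C1 + 12*b)/3
 u(b) = sqrt(C1 + 12*b)/3


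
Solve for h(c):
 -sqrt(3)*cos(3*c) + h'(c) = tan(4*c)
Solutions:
 h(c) = C1 - log(cos(4*c))/4 + sqrt(3)*sin(3*c)/3


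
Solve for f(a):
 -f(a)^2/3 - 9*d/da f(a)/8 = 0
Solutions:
 f(a) = 27/(C1 + 8*a)


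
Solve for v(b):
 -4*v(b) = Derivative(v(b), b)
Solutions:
 v(b) = C1*exp(-4*b)


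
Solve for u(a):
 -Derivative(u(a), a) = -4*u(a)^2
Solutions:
 u(a) = -1/(C1 + 4*a)


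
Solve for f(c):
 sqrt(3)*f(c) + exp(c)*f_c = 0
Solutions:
 f(c) = C1*exp(sqrt(3)*exp(-c))


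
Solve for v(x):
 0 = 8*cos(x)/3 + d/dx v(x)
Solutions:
 v(x) = C1 - 8*sin(x)/3


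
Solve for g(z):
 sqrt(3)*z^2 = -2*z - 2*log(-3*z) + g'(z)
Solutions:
 g(z) = C1 + sqrt(3)*z^3/3 + z^2 + 2*z*log(-z) + 2*z*(-1 + log(3))


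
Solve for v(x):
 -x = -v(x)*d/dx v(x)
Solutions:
 v(x) = -sqrt(C1 + x^2)
 v(x) = sqrt(C1 + x^2)


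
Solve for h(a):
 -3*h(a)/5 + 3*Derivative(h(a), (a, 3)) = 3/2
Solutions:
 h(a) = C3*exp(5^(2/3)*a/5) + (C1*sin(sqrt(3)*5^(2/3)*a/10) + C2*cos(sqrt(3)*5^(2/3)*a/10))*exp(-5^(2/3)*a/10) - 5/2


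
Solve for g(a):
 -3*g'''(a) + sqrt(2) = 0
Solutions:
 g(a) = C1 + C2*a + C3*a^2 + sqrt(2)*a^3/18


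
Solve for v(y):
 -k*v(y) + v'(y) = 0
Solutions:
 v(y) = C1*exp(k*y)


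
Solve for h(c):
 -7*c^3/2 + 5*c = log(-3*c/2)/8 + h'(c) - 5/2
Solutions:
 h(c) = C1 - 7*c^4/8 + 5*c^2/2 - c*log(-c)/8 + c*(-log(3) + log(2) + 21)/8


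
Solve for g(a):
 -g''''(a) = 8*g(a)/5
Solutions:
 g(a) = (C1*sin(2^(1/4)*5^(3/4)*a/5) + C2*cos(2^(1/4)*5^(3/4)*a/5))*exp(-2^(1/4)*5^(3/4)*a/5) + (C3*sin(2^(1/4)*5^(3/4)*a/5) + C4*cos(2^(1/4)*5^(3/4)*a/5))*exp(2^(1/4)*5^(3/4)*a/5)


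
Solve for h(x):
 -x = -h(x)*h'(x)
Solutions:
 h(x) = -sqrt(C1 + x^2)
 h(x) = sqrt(C1 + x^2)


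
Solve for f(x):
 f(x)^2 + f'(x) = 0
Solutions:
 f(x) = 1/(C1 + x)


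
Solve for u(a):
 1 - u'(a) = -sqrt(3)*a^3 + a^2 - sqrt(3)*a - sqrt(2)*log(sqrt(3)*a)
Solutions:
 u(a) = C1 + sqrt(3)*a^4/4 - a^3/3 + sqrt(3)*a^2/2 + sqrt(2)*a*log(a) - sqrt(2)*a + sqrt(2)*a*log(3)/2 + a


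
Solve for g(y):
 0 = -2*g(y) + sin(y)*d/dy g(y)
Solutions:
 g(y) = C1*(cos(y) - 1)/(cos(y) + 1)


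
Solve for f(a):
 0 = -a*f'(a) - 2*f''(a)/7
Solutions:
 f(a) = C1 + C2*erf(sqrt(7)*a/2)


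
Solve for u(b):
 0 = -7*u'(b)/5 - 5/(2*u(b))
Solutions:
 u(b) = -sqrt(C1 - 175*b)/7
 u(b) = sqrt(C1 - 175*b)/7


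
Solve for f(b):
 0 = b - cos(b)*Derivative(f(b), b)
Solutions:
 f(b) = C1 + Integral(b/cos(b), b)


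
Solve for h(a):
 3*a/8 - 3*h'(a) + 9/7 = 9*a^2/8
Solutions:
 h(a) = C1 - a^3/8 + a^2/16 + 3*a/7


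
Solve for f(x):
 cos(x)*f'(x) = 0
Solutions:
 f(x) = C1


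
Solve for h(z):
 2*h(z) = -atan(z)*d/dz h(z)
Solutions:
 h(z) = C1*exp(-2*Integral(1/atan(z), z))


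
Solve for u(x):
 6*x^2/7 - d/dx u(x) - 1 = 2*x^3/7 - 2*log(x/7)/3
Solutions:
 u(x) = C1 - x^4/14 + 2*x^3/7 + 2*x*log(x)/3 - 5*x/3 - 2*x*log(7)/3


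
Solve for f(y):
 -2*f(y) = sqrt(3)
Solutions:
 f(y) = -sqrt(3)/2


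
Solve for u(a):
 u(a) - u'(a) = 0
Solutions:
 u(a) = C1*exp(a)


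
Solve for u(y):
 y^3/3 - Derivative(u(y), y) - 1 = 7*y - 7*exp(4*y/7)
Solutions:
 u(y) = C1 + y^4/12 - 7*y^2/2 - y + 49*exp(4*y/7)/4


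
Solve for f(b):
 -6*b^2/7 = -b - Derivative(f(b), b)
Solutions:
 f(b) = C1 + 2*b^3/7 - b^2/2


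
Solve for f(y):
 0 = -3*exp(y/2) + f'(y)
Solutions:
 f(y) = C1 + 6*exp(y/2)


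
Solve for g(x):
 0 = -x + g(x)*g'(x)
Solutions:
 g(x) = -sqrt(C1 + x^2)
 g(x) = sqrt(C1 + x^2)


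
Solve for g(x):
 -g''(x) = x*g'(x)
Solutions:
 g(x) = C1 + C2*erf(sqrt(2)*x/2)


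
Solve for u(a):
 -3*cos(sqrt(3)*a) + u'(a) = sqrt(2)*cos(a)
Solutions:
 u(a) = C1 + sqrt(2)*sin(a) + sqrt(3)*sin(sqrt(3)*a)


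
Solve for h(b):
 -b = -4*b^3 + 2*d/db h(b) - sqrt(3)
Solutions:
 h(b) = C1 + b^4/2 - b^2/4 + sqrt(3)*b/2


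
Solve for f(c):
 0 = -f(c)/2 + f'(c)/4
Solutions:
 f(c) = C1*exp(2*c)


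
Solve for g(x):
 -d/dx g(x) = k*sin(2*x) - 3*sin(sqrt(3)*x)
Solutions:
 g(x) = C1 + k*cos(2*x)/2 - sqrt(3)*cos(sqrt(3)*x)


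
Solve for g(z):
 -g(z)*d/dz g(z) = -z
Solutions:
 g(z) = -sqrt(C1 + z^2)
 g(z) = sqrt(C1 + z^2)


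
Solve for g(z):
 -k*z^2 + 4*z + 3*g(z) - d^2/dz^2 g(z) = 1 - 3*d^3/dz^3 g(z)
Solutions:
 g(z) = C1*exp(z*(2*2^(1/3)/(135*sqrt(29) + 727)^(1/3) + 4 + 2^(2/3)*(135*sqrt(29) + 727)^(1/3))/36)*sin(2^(1/3)*sqrt(3)*z*(-2^(1/3)*(135*sqrt(29) + 727)^(1/3) + 2/(135*sqrt(29) + 727)^(1/3))/36) + C2*exp(z*(2*2^(1/3)/(135*sqrt(29) + 727)^(1/3) + 4 + 2^(2/3)*(135*sqrt(29) + 727)^(1/3))/36)*cos(2^(1/3)*sqrt(3)*z*(-2^(1/3)*(135*sqrt(29) + 727)^(1/3) + 2/(135*sqrt(29) + 727)^(1/3))/36) + C3*exp(z*(-2^(2/3)*(135*sqrt(29) + 727)^(1/3) - 2*2^(1/3)/(135*sqrt(29) + 727)^(1/3) + 2)/18) + k*z^2/3 + 2*k/9 - 4*z/3 + 1/3


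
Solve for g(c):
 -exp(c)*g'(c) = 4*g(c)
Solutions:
 g(c) = C1*exp(4*exp(-c))


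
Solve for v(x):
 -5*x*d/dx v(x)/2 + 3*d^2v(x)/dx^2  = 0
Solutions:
 v(x) = C1 + C2*erfi(sqrt(15)*x/6)


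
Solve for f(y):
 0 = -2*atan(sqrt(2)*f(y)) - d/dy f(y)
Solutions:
 Integral(1/atan(sqrt(2)*_y), (_y, f(y))) = C1 - 2*y


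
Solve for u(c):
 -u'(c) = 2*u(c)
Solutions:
 u(c) = C1*exp(-2*c)


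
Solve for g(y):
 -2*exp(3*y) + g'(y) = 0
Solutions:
 g(y) = C1 + 2*exp(3*y)/3


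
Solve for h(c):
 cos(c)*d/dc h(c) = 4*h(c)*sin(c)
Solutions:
 h(c) = C1/cos(c)^4


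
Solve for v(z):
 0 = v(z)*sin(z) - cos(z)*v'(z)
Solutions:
 v(z) = C1/cos(z)


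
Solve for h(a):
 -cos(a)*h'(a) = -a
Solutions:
 h(a) = C1 + Integral(a/cos(a), a)


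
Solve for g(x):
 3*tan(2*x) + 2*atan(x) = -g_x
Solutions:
 g(x) = C1 - 2*x*atan(x) + log(x^2 + 1) + 3*log(cos(2*x))/2


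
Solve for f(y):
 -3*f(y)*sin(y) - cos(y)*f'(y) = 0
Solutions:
 f(y) = C1*cos(y)^3


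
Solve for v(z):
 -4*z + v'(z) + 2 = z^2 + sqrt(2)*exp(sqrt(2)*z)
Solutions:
 v(z) = C1 + z^3/3 + 2*z^2 - 2*z + exp(sqrt(2)*z)


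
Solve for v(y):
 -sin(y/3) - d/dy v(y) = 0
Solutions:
 v(y) = C1 + 3*cos(y/3)


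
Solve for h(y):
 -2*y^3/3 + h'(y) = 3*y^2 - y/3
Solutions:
 h(y) = C1 + y^4/6 + y^3 - y^2/6


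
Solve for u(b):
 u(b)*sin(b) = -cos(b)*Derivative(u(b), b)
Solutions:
 u(b) = C1*cos(b)


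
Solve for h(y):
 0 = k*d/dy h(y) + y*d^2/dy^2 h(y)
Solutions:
 h(y) = C1 + y^(1 - re(k))*(C2*sin(log(y)*Abs(im(k))) + C3*cos(log(y)*im(k)))


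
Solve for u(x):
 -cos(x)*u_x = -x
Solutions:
 u(x) = C1 + Integral(x/cos(x), x)


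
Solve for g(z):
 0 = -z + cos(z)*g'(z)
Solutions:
 g(z) = C1 + Integral(z/cos(z), z)


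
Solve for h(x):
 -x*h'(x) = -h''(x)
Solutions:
 h(x) = C1 + C2*erfi(sqrt(2)*x/2)


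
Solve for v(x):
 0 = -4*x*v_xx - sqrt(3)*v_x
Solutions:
 v(x) = C1 + C2*x^(1 - sqrt(3)/4)


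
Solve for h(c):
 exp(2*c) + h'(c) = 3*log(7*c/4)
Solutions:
 h(c) = C1 + 3*c*log(c) + 3*c*(-2*log(2) - 1 + log(7)) - exp(2*c)/2


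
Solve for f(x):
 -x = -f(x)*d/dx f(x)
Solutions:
 f(x) = -sqrt(C1 + x^2)
 f(x) = sqrt(C1 + x^2)


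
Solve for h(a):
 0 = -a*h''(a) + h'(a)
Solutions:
 h(a) = C1 + C2*a^2


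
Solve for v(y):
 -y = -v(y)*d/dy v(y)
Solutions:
 v(y) = -sqrt(C1 + y^2)
 v(y) = sqrt(C1 + y^2)


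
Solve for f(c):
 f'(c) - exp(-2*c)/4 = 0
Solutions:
 f(c) = C1 - exp(-2*c)/8


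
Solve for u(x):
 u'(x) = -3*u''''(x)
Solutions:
 u(x) = C1 + C4*exp(-3^(2/3)*x/3) + (C2*sin(3^(1/6)*x/2) + C3*cos(3^(1/6)*x/2))*exp(3^(2/3)*x/6)


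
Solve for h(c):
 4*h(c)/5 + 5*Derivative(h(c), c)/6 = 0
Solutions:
 h(c) = C1*exp(-24*c/25)


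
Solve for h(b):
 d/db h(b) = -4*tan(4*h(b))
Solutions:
 h(b) = -asin(C1*exp(-16*b))/4 + pi/4
 h(b) = asin(C1*exp(-16*b))/4


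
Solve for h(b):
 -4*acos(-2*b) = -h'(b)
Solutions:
 h(b) = C1 + 4*b*acos(-2*b) + 2*sqrt(1 - 4*b^2)


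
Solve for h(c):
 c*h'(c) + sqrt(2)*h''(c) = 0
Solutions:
 h(c) = C1 + C2*erf(2^(1/4)*c/2)


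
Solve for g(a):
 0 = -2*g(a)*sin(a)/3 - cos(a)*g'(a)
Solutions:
 g(a) = C1*cos(a)^(2/3)


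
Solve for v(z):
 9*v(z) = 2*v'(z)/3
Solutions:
 v(z) = C1*exp(27*z/2)


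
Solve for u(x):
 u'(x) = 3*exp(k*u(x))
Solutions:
 u(x) = Piecewise((log(-1/(C1*k + 3*k*x))/k, Ne(k, 0)), (nan, True))
 u(x) = Piecewise((C1 + 3*x, Eq(k, 0)), (nan, True))


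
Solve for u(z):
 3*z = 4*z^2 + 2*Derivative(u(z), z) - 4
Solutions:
 u(z) = C1 - 2*z^3/3 + 3*z^2/4 + 2*z


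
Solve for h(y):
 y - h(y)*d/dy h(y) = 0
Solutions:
 h(y) = -sqrt(C1 + y^2)
 h(y) = sqrt(C1 + y^2)


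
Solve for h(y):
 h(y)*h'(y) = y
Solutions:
 h(y) = -sqrt(C1 + y^2)
 h(y) = sqrt(C1 + y^2)


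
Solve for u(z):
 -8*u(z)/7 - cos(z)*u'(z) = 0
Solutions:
 u(z) = C1*(sin(z) - 1)^(4/7)/(sin(z) + 1)^(4/7)


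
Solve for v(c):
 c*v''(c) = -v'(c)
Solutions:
 v(c) = C1 + C2*log(c)


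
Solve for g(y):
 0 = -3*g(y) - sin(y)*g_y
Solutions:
 g(y) = C1*(cos(y) + 1)^(3/2)/(cos(y) - 1)^(3/2)
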